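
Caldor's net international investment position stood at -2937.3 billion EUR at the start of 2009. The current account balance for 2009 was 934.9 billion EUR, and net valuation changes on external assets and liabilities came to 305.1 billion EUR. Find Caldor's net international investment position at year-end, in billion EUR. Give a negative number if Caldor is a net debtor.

-1697.3

Change in NIIP = current account + net valuation change = 934.9 + 305.1 = 1240.0
End-of-year NIIP = -2937.3 + 1240.0 = -1697.3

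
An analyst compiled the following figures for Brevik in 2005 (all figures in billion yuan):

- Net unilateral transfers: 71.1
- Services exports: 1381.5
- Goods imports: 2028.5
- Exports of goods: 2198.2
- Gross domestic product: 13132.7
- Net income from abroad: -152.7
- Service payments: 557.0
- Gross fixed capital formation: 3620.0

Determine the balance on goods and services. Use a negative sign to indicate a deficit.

994.2

Goods balance = 2198.2 - 2028.5 = 169.7
Services balance = 1381.5 - 557.0 = 824.5
Trade balance (goods + services) = 169.7 + 824.5 = 994.2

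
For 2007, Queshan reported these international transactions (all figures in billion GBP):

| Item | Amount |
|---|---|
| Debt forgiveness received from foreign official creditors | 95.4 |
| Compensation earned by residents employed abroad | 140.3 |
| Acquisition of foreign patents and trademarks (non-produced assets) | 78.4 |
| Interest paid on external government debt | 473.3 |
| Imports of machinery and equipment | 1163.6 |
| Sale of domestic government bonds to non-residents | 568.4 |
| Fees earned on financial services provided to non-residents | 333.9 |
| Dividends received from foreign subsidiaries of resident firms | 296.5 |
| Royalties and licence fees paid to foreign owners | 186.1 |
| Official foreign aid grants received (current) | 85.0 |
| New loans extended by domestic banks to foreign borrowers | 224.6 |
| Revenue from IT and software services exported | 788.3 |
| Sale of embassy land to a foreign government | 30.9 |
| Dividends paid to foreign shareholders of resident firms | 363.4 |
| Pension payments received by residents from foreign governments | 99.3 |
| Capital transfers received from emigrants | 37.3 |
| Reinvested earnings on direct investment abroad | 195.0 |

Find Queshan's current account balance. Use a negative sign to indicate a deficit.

Goods: -1163.6
Services: -186.1 + 333.9 + 788.3 = 936.1
Primary income: 195.0 + 296.5 + 140.3 - 473.3 - 363.4 = -204.9
Secondary income: 99.3 + 85.0 = 184.3
Current account = (-1163.6) + 936.1 + (-204.9) + 184.3 = -248.1
(Excluded from the current account — capital account: debt forgiveness received from foreign official creditors 95.4, acquisition of foreign patents and trademarks (non-produced assets) 78.4, sale of embassy land to a foreign government 30.9, capital transfers received from emigrants 37.3; financial account: sale of domestic government bonds to non-residents 568.4, new loans extended by domestic banks to foreign borrowers 224.6.)

-248.1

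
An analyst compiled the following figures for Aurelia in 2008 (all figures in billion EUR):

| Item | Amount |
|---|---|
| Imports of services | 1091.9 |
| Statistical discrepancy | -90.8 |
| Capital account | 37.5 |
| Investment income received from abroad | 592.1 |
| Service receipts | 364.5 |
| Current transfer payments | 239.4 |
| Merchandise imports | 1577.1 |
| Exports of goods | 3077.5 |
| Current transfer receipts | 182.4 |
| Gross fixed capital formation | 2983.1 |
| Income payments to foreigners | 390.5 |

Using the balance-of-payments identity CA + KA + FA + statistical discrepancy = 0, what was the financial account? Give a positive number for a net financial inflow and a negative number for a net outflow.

-864.3

Goods balance = 3077.5 - 1577.1 = 1500.4
Services balance = 364.5 - 1091.9 = -727.4
Trade balance (goods + services) = 1500.4 + (-727.4) = 773.0
Net primary income = 592.1 - 390.5 = 201.6
Net secondary income = 182.4 - 239.4 = -57.0
Current account = 773.0 + 201.6 + (-57.0) = 917.6
Financial account = -(917.6 + 37.5 + (-90.8)) = -864.3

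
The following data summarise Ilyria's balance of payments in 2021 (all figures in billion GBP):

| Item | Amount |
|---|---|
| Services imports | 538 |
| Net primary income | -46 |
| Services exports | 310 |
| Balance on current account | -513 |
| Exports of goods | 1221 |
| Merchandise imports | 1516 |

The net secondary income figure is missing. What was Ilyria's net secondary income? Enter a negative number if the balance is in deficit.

Current account = goods balance + services balance + net primary income + net secondary income
Sum of the known components = -569
Net secondary income = CA - (known components) = -513 - (-569) = 56

56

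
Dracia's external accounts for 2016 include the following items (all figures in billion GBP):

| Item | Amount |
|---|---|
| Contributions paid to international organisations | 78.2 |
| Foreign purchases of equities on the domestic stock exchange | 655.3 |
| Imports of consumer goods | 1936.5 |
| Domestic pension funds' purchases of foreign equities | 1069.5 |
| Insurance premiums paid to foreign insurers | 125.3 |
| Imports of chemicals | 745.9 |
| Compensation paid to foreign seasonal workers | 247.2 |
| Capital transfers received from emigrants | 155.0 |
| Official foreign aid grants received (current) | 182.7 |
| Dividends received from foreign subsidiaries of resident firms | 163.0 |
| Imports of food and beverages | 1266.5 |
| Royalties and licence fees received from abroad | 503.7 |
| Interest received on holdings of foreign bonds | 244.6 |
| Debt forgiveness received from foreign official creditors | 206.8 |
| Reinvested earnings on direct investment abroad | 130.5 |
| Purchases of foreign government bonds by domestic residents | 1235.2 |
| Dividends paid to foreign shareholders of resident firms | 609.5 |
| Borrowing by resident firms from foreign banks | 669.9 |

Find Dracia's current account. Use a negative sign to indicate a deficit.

-3784.6

Goods: -1266.5 - 1936.5 - 745.9 = -3948.9
Services: -125.3 + 503.7 = 378.4
Primary income: 130.5 + 244.6 - 609.5 - 247.2 + 163.0 = -318.6
Secondary income: -78.2 + 182.7 = 104.5
Current account = (-3948.9) + 378.4 + (-318.6) + 104.5 = -3784.6
(Excluded from the current account — financial account: foreign purchases of equities on the domestic stock exchange 655.3, domestic pension funds' purchases of foreign equities 1069.5, purchases of foreign government bonds by domestic residents 1235.2, borrowing by resident firms from foreign banks 669.9; capital account: capital transfers received from emigrants 155.0, debt forgiveness received from foreign official creditors 206.8.)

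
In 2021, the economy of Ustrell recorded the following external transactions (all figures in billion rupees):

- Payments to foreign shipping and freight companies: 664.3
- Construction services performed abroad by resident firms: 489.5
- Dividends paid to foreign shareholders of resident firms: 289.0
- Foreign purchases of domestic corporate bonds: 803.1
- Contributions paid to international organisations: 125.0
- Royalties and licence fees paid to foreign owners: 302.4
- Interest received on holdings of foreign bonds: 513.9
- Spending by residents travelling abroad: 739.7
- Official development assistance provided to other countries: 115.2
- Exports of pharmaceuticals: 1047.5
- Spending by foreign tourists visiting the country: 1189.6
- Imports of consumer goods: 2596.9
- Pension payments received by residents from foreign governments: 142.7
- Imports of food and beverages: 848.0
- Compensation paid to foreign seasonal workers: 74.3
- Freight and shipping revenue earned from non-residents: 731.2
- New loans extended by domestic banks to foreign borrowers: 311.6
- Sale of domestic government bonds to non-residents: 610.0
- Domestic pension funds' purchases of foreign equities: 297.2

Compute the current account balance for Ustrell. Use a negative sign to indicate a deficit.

Goods: -848.0 - 2596.9 + 1047.5 = -2397.4
Services: -739.7 + 731.2 - 664.3 - 302.4 + 489.5 + 1189.6 = 703.9
Primary income: -289.0 + 513.9 - 74.3 = 150.6
Secondary income: 142.7 - 125.0 - 115.2 = -97.5
Current account = (-2397.4) + 703.9 + 150.6 + (-97.5) = -1640.4
(Excluded from the current account — financial account: foreign purchases of domestic corporate bonds 803.1, new loans extended by domestic banks to foreign borrowers 311.6, sale of domestic government bonds to non-residents 610.0, domestic pension funds' purchases of foreign equities 297.2.)

-1640.4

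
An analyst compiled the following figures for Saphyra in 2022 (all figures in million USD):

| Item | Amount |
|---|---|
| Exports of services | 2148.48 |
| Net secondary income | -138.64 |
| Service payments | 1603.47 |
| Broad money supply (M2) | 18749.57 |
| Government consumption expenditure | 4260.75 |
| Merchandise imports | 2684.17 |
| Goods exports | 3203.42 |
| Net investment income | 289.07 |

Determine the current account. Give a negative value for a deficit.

Goods balance = 3203.42 - 2684.17 = 519.25
Services balance = 2148.48 - 1603.47 = 545.01
Trade balance (goods + services) = 519.25 + 545.01 = 1064.26
Net primary income = 289.07
Net secondary income = -138.64
Current account = 1064.26 + 289.07 + (-138.64) = 1214.69

1214.69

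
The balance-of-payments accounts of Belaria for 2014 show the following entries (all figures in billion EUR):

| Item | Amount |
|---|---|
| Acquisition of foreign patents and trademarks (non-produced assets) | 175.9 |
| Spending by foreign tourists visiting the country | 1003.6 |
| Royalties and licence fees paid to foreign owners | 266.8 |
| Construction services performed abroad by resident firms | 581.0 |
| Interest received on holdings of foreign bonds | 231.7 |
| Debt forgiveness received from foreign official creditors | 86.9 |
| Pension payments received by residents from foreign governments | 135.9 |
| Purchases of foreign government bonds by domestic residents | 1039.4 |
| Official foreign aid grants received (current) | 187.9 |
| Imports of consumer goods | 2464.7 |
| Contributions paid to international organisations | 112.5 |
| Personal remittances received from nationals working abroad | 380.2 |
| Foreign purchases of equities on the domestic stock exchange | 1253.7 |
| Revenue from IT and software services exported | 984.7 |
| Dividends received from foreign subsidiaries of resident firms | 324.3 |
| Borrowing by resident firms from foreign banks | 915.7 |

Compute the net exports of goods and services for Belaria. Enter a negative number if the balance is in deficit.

Goods: -2464.7
Services: 581.0 + 984.7 - 266.8 + 1003.6 = 2302.5
Trade balance = -2464.7 + 2302.5 = -162.2
(Excluded from the trade balance — capital account: acquisition of foreign patents and trademarks (non-produced assets) 175.9, debt forgiveness received from foreign official creditors 86.9; primary income: interest received on holdings of foreign bonds 231.7, dividends received from foreign subsidiaries of resident firms 324.3; secondary income: pension payments received by residents from foreign governments 135.9, official foreign aid grants received (current) 187.9, contributions paid to international organisations 112.5, personal remittances received from nationals working abroad 380.2; financial account: purchases of foreign government bonds by domestic residents 1039.4, foreign purchases of equities on the domestic stock exchange 1253.7, borrowing by resident firms from foreign banks 915.7.)

-162.2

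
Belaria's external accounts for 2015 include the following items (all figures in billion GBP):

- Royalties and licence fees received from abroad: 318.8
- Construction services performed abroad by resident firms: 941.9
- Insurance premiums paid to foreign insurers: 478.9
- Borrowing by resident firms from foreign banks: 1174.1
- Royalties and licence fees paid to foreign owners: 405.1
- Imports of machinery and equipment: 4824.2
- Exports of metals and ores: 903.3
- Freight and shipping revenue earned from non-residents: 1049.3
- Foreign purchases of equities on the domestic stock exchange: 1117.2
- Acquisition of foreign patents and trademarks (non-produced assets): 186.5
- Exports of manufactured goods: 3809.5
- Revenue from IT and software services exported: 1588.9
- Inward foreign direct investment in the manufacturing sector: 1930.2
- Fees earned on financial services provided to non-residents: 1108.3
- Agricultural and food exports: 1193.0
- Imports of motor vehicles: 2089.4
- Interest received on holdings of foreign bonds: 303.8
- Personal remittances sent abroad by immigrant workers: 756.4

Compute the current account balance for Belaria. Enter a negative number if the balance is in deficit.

2662.8

Goods: 3809.5 + 903.3 - 2089.4 - 4824.2 + 1193.0 = -1007.8
Services: 1108.3 + 318.8 + 1588.9 + 1049.3 - 478.9 + 941.9 - 405.1 = 4123.2
Primary income: 303.8
Secondary income: -756.4
Current account = (-1007.8) + 4123.2 + 303.8 + (-756.4) = 2662.8
(Excluded from the current account — financial account: borrowing by resident firms from foreign banks 1174.1, foreign purchases of equities on the domestic stock exchange 1117.2, inward foreign direct investment in the manufacturing sector 1930.2; capital account: acquisition of foreign patents and trademarks (non-produced assets) 186.5.)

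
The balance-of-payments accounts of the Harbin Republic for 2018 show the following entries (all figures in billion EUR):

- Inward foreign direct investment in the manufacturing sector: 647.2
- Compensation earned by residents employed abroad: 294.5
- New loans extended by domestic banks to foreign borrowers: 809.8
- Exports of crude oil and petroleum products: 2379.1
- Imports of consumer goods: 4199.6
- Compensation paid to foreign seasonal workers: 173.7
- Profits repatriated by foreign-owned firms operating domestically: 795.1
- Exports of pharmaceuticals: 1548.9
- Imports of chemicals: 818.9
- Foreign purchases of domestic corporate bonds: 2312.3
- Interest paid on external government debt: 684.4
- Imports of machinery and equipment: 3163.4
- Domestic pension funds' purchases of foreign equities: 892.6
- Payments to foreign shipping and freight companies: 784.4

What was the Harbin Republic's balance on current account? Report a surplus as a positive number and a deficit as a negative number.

-6397.0

Goods: 1548.9 - 818.9 - 3163.4 - 4199.6 + 2379.1 = -4253.9
Services: -784.4
Primary income: -684.4 - 795.1 + 294.5 - 173.7 = -1358.7
Current account = (-4253.9) + (-784.4) + (-1358.7) = -6397.0
(Excluded from the current account — financial account: inward foreign direct investment in the manufacturing sector 647.2, new loans extended by domestic banks to foreign borrowers 809.8, foreign purchases of domestic corporate bonds 2312.3, domestic pension funds' purchases of foreign equities 892.6.)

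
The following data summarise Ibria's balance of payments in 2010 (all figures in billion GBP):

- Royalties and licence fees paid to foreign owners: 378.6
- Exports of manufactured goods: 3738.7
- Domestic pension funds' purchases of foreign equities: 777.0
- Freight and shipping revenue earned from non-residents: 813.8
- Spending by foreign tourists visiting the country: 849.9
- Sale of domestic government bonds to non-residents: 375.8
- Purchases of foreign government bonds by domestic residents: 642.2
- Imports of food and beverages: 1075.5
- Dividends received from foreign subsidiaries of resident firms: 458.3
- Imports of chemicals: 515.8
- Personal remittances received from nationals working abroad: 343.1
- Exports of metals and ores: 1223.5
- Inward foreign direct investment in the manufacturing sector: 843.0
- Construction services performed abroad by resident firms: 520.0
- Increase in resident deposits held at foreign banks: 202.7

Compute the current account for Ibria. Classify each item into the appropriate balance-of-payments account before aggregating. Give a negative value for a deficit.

5977.4

Goods: 1223.5 - 1075.5 + 3738.7 - 515.8 = 3370.9
Services: 849.9 + 520.0 - 378.6 + 813.8 = 1805.1
Primary income: 458.3
Secondary income: 343.1
Current account = 3370.9 + 1805.1 + 458.3 + 343.1 = 5977.4
(Excluded from the current account — financial account: domestic pension funds' purchases of foreign equities 777.0, sale of domestic government bonds to non-residents 375.8, purchases of foreign government bonds by domestic residents 642.2, inward foreign direct investment in the manufacturing sector 843.0, increase in resident deposits held at foreign banks 202.7.)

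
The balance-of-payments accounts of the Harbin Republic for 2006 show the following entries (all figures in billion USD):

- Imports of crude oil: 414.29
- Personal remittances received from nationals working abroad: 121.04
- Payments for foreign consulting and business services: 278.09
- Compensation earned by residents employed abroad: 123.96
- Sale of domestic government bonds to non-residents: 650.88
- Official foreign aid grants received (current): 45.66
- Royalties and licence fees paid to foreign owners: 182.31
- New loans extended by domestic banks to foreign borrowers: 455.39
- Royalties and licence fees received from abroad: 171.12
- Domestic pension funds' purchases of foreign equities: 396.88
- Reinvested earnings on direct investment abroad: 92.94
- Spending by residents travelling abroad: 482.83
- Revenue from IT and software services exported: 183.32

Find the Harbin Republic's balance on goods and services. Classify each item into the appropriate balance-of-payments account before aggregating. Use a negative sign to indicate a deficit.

-1003.08

Goods: -414.29
Services: -278.09 - 182.31 + 183.32 - 482.83 + 171.12 = -588.79
Trade balance = -414.29 + (-588.79) = -1003.08
(Excluded from the trade balance — secondary income: personal remittances received from nationals working abroad 121.04, official foreign aid grants received (current) 45.66; primary income: compensation earned by residents employed abroad 123.96, reinvested earnings on direct investment abroad 92.94; financial account: sale of domestic government bonds to non-residents 650.88, new loans extended by domestic banks to foreign borrowers 455.39, domestic pension funds' purchases of foreign equities 396.88.)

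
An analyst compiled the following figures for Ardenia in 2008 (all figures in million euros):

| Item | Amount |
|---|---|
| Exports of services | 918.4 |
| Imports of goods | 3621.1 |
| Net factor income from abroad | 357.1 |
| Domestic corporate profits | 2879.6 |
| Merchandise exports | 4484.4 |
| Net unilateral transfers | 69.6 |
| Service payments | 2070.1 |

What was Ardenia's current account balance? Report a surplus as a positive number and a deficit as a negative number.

Goods balance = 4484.4 - 3621.1 = 863.3
Services balance = 918.4 - 2070.1 = -1151.7
Trade balance (goods + services) = 863.3 + (-1151.7) = -288.4
Net primary income = 357.1
Net secondary income = 69.6
Current account = -288.4 + 357.1 + 69.6 = 138.3

138.3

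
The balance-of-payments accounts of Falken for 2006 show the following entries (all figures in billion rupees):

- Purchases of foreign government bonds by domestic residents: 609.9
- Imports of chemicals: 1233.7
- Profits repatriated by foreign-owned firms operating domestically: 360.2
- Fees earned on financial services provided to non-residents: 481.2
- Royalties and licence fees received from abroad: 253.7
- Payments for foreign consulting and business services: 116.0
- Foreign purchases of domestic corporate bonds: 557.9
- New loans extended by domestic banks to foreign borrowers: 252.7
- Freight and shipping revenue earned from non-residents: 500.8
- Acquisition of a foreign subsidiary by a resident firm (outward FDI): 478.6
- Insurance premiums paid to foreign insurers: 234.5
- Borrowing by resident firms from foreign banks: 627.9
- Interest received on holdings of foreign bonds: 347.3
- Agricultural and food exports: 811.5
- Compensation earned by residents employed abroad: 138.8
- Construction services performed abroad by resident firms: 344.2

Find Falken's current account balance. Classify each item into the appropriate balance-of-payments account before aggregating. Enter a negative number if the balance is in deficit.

Goods: -1233.7 + 811.5 = -422.2
Services: 344.2 + 253.7 + 500.8 - 116.0 + 481.2 - 234.5 = 1229.4
Primary income: 138.8 - 360.2 + 347.3 = 125.9
Current account = (-422.2) + 1229.4 + 125.9 = 933.1
(Excluded from the current account — financial account: purchases of foreign government bonds by domestic residents 609.9, foreign purchases of domestic corporate bonds 557.9, new loans extended by domestic banks to foreign borrowers 252.7, acquisition of a foreign subsidiary by a resident firm (outward FDI) 478.6, borrowing by resident firms from foreign banks 627.9.)

933.1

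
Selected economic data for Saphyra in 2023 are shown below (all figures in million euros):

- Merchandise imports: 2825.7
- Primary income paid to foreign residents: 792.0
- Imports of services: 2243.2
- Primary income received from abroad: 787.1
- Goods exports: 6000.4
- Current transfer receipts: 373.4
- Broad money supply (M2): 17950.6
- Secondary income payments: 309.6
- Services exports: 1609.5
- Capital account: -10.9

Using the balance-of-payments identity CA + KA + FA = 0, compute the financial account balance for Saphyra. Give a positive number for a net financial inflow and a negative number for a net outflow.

Goods balance = 6000.4 - 2825.7 = 3174.7
Services balance = 1609.5 - 2243.2 = -633.7
Trade balance (goods + services) = 3174.7 + (-633.7) = 2541.0
Net primary income = 787.1 - 792.0 = -4.9
Net secondary income = 373.4 - 309.6 = 63.8
Current account = 2541.0 + (-4.9) + 63.8 = 2599.9
Financial account = -(2599.9 + (-10.9)) = -2589.0

-2589.0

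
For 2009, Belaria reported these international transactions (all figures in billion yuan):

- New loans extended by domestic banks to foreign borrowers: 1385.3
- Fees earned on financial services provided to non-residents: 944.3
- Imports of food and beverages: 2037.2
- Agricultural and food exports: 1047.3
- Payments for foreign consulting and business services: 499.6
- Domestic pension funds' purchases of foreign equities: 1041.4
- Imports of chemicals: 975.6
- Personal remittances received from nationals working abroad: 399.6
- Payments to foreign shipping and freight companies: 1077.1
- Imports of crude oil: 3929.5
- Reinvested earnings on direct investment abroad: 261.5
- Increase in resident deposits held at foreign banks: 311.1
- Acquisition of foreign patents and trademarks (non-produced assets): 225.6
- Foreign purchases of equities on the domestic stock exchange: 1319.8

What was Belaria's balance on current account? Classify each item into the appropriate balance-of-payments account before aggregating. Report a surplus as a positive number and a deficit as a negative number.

-5866.3

Goods: 1047.3 - 3929.5 - 975.6 - 2037.2 = -5895.0
Services: -1077.1 - 499.6 + 944.3 = -632.4
Primary income: 261.5
Secondary income: 399.6
Current account = (-5895.0) + (-632.4) + 261.5 + 399.6 = -5866.3
(Excluded from the current account — financial account: new loans extended by domestic banks to foreign borrowers 1385.3, domestic pension funds' purchases of foreign equities 1041.4, increase in resident deposits held at foreign banks 311.1, foreign purchases of equities on the domestic stock exchange 1319.8; capital account: acquisition of foreign patents and trademarks (non-produced assets) 225.6.)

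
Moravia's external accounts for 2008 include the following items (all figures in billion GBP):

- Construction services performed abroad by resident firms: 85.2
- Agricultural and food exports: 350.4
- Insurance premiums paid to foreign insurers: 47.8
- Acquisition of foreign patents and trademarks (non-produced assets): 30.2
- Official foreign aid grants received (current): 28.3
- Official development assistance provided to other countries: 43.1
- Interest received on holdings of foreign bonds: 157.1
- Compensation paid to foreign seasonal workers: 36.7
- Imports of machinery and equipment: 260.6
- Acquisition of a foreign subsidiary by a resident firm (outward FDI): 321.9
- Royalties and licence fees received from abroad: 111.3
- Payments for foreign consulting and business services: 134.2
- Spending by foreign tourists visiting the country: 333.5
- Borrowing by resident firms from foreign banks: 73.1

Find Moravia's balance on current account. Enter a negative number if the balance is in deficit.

543.4

Goods: 350.4 - 260.6 = 89.8
Services: 85.2 - 47.8 + 111.3 + 333.5 - 134.2 = 348.0
Primary income: -36.7 + 157.1 = 120.4
Secondary income: 28.3 - 43.1 = -14.8
Current account = 89.8 + 348.0 + 120.4 + (-14.8) = 543.4
(Excluded from the current account — capital account: acquisition of foreign patents and trademarks (non-produced assets) 30.2; financial account: acquisition of a foreign subsidiary by a resident firm (outward FDI) 321.9, borrowing by resident firms from foreign banks 73.1.)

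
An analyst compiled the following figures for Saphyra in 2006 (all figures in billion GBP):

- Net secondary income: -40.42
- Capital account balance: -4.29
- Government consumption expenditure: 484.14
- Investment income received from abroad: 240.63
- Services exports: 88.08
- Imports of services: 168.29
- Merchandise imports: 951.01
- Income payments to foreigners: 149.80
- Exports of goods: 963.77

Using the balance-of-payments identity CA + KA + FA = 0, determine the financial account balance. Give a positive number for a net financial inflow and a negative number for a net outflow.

Goods balance = 963.77 - 951.01 = 12.76
Services balance = 88.08 - 168.29 = -80.21
Trade balance (goods + services) = 12.76 + (-80.21) = -67.45
Net primary income = 240.63 - 149.80 = 90.83
Net secondary income = -40.42
Current account = -67.45 + 90.83 + (-40.42) = -17.04
Financial account = -(-17.04 + (-4.29)) = 21.33

21.33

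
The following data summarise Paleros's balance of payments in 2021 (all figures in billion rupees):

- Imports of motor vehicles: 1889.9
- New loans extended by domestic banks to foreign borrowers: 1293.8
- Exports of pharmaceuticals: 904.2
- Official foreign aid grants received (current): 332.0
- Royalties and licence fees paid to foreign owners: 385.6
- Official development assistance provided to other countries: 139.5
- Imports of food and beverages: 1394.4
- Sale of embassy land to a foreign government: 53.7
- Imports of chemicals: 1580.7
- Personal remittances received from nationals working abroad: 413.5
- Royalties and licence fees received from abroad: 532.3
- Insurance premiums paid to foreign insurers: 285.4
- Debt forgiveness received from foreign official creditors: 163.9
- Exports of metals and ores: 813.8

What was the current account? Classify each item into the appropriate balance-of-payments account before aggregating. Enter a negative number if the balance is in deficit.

Goods: 904.2 - 1889.9 - 1580.7 - 1394.4 + 813.8 = -3147.0
Services: 532.3 - 385.6 - 285.4 = -138.7
Secondary income: -139.5 + 413.5 + 332.0 = 606.0
Current account = (-3147.0) + (-138.7) + 606.0 = -2679.7
(Excluded from the current account — financial account: new loans extended by domestic banks to foreign borrowers 1293.8; capital account: sale of embassy land to a foreign government 53.7, debt forgiveness received from foreign official creditors 163.9.)

-2679.7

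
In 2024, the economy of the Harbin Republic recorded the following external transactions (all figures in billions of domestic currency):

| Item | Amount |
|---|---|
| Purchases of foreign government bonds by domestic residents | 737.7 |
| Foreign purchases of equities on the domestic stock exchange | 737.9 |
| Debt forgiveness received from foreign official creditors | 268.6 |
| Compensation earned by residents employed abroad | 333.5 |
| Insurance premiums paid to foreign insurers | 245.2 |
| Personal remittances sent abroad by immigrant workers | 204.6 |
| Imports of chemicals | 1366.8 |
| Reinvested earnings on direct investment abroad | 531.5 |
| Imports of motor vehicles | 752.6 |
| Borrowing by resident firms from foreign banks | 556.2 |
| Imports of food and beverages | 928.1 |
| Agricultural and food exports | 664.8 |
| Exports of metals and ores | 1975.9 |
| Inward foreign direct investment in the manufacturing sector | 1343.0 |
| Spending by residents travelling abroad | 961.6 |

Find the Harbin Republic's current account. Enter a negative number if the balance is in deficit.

-953.2

Goods: 1975.9 - 752.6 - 1366.8 - 928.1 + 664.8 = -406.8
Services: -961.6 - 245.2 = -1206.8
Primary income: 531.5 + 333.5 = 865.0
Secondary income: -204.6
Current account = (-406.8) + (-1206.8) + 865.0 + (-204.6) = -953.2
(Excluded from the current account — financial account: purchases of foreign government bonds by domestic residents 737.7, foreign purchases of equities on the domestic stock exchange 737.9, borrowing by resident firms from foreign banks 556.2, inward foreign direct investment in the manufacturing sector 1343.0; capital account: debt forgiveness received from foreign official creditors 268.6.)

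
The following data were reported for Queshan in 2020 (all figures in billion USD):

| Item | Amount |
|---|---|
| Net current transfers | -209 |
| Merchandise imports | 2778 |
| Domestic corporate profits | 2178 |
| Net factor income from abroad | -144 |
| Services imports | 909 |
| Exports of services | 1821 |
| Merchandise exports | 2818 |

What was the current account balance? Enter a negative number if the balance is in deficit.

599

Goods balance = 2818 - 2778 = 40
Services balance = 1821 - 909 = 912
Trade balance (goods + services) = 40 + 912 = 952
Net primary income = -144
Net secondary income = -209
Current account = 952 + (-144) + (-209) = 599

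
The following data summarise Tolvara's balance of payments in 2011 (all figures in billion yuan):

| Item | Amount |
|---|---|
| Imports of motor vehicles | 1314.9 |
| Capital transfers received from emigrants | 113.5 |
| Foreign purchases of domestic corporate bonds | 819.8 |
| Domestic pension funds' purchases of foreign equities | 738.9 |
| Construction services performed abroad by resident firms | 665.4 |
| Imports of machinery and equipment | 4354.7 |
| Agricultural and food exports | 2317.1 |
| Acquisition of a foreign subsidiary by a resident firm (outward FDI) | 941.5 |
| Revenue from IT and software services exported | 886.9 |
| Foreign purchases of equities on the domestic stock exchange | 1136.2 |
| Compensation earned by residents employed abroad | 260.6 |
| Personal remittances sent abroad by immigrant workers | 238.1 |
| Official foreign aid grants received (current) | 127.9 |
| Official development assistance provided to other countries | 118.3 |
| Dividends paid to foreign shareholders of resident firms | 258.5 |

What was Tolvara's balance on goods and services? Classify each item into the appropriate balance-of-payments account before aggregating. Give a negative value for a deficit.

Goods: -1314.9 + 2317.1 - 4354.7 = -3352.5
Services: 665.4 + 886.9 = 1552.3
Trade balance = -3352.5 + 1552.3 = -1800.2
(Excluded from the trade balance — capital account: capital transfers received from emigrants 113.5; financial account: foreign purchases of domestic corporate bonds 819.8, domestic pension funds' purchases of foreign equities 738.9, acquisition of a foreign subsidiary by a resident firm (outward FDI) 941.5, foreign purchases of equities on the domestic stock exchange 1136.2; primary income: compensation earned by residents employed abroad 260.6, dividends paid to foreign shareholders of resident firms 258.5; secondary income: personal remittances sent abroad by immigrant workers 238.1, official foreign aid grants received (current) 127.9, official development assistance provided to other countries 118.3.)

-1800.2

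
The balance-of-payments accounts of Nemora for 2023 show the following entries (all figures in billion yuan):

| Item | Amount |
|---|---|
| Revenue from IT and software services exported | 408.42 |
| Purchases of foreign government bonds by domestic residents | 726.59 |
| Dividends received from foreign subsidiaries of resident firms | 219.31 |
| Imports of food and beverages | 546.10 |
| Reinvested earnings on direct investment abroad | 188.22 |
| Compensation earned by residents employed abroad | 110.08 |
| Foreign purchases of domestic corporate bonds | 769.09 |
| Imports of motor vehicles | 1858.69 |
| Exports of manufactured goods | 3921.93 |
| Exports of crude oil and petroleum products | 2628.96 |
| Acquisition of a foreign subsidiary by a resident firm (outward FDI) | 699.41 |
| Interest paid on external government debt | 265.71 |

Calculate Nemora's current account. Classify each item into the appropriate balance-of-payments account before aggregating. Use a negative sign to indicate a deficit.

4806.42

Goods: -1858.69 + 3921.93 - 546.10 + 2628.96 = 4146.10
Services: 408.42
Primary income: 110.08 - 265.71 + 219.31 + 188.22 = 251.90
Current account = 4146.10 + 408.42 + 251.90 = 4806.42
(Excluded from the current account — financial account: purchases of foreign government bonds by domestic residents 726.59, foreign purchases of domestic corporate bonds 769.09, acquisition of a foreign subsidiary by a resident firm (outward FDI) 699.41.)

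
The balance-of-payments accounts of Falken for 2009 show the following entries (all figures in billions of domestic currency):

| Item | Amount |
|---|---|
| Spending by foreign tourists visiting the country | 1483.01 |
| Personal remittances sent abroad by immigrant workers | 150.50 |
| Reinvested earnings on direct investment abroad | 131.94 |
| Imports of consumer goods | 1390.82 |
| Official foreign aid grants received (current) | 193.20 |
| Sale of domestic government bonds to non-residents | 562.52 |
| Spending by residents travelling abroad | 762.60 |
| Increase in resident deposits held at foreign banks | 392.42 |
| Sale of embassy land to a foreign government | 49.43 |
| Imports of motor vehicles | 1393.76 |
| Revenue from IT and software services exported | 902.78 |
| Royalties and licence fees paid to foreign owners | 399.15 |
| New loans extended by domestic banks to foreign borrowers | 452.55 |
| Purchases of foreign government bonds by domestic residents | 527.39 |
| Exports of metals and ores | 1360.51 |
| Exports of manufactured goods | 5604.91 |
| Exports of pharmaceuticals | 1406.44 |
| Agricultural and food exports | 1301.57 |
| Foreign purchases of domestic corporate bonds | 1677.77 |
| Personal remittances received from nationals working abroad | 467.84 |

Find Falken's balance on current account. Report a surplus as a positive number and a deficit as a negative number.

8755.37

Goods: -1393.76 + 1301.57 + 1360.51 + 1406.44 + 5604.91 - 1390.82 = 6888.85
Services: 902.78 - 399.15 + 1483.01 - 762.60 = 1224.04
Primary income: 131.94
Secondary income: -150.50 + 193.20 + 467.84 = 510.54
Current account = 6888.85 + 1224.04 + 131.94 + 510.54 = 8755.37
(Excluded from the current account — financial account: sale of domestic government bonds to non-residents 562.52, increase in resident deposits held at foreign banks 392.42, new loans extended by domestic banks to foreign borrowers 452.55, purchases of foreign government bonds by domestic residents 527.39, foreign purchases of domestic corporate bonds 1677.77; capital account: sale of embassy land to a foreign government 49.43.)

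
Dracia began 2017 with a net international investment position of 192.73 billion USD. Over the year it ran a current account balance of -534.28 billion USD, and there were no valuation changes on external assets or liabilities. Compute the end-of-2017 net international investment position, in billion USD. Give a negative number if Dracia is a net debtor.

-341.55

With no valuation effects, change in NIIP = current account = -534.28
End-of-year NIIP = 192.73 + (-534.28) = -341.55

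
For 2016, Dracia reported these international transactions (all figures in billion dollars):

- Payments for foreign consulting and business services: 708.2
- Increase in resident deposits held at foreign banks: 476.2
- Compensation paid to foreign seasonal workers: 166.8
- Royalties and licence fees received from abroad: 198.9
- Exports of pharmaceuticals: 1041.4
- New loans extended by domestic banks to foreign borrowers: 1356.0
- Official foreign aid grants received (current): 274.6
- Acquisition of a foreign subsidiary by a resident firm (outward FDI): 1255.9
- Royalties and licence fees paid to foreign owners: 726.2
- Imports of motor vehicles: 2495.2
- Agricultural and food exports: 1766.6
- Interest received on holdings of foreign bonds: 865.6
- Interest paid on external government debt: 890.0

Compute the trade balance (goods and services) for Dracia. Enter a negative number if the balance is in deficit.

-922.7

Goods: -2495.2 + 1041.4 + 1766.6 = 312.8
Services: -726.2 - 708.2 + 198.9 = -1235.5
Trade balance = 312.8 + (-1235.5) = -922.7
(Excluded from the trade balance — financial account: increase in resident deposits held at foreign banks 476.2, new loans extended by domestic banks to foreign borrowers 1356.0, acquisition of a foreign subsidiary by a resident firm (outward FDI) 1255.9; primary income: compensation paid to foreign seasonal workers 166.8, interest received on holdings of foreign bonds 865.6, interest paid on external government debt 890.0; secondary income: official foreign aid grants received (current) 274.6.)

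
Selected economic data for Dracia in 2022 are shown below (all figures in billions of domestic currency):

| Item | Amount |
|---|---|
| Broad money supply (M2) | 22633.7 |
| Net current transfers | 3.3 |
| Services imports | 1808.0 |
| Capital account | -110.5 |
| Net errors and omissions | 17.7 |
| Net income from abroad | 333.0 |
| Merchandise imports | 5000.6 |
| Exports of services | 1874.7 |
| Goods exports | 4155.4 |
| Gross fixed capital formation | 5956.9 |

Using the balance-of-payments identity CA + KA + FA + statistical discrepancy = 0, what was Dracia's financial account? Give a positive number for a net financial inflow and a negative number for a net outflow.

Goods balance = 4155.4 - 5000.6 = -845.2
Services balance = 1874.7 - 1808.0 = 66.7
Trade balance (goods + services) = -845.2 + 66.7 = -778.5
Net primary income = 333.0
Net secondary income = 3.3
Current account = -778.5 + 333.0 + 3.3 = -442.2
Financial account = -(-442.2 + (-110.5) + 17.7) = 535.0

535.0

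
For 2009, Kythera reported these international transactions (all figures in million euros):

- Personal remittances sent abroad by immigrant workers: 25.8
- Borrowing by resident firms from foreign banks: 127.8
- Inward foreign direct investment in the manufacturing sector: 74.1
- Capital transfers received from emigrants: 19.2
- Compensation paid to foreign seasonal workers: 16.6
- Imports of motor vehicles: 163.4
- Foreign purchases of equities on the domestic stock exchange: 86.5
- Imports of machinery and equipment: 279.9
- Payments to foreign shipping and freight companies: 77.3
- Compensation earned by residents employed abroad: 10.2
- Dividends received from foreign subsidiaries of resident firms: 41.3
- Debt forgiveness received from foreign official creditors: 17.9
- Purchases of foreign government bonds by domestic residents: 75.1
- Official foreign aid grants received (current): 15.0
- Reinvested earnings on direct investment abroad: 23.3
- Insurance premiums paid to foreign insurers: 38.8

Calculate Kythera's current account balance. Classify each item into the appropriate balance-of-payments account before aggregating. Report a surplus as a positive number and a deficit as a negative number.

Goods: -163.4 - 279.9 = -443.3
Services: -77.3 - 38.8 = -116.1
Primary income: 10.2 + 23.3 + 41.3 - 16.6 = 58.2
Secondary income: 15.0 - 25.8 = -10.8
Current account = (-443.3) + (-116.1) + 58.2 + (-10.8) = -512.0
(Excluded from the current account — financial account: borrowing by resident firms from foreign banks 127.8, inward foreign direct investment in the manufacturing sector 74.1, foreign purchases of equities on the domestic stock exchange 86.5, purchases of foreign government bonds by domestic residents 75.1; capital account: capital transfers received from emigrants 19.2, debt forgiveness received from foreign official creditors 17.9.)

-512.0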